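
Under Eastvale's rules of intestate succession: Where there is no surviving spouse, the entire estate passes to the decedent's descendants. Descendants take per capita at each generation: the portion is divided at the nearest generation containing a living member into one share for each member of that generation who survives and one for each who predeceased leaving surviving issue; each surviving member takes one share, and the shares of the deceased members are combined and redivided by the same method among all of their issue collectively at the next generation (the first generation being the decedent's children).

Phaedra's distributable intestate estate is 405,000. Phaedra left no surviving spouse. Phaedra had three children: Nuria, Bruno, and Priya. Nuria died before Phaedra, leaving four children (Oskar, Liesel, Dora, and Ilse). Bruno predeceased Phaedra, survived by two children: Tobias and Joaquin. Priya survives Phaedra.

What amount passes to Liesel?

Liesel receives 45,000.

The entire 405,000 passes to the descendants.
That amount (405,000) is divided at the children's generation into 3 shares of 135,000. Priya takes 135,000. The 2 shares of the deceased (Nuria and Bruno) are combined into a pool of 270,000.
That pool (270,000) is divided at the grandchildren's generation equally among Oskar, Liesel, Dora, Ilse, Tobias, and Joaquin: 45,000 each.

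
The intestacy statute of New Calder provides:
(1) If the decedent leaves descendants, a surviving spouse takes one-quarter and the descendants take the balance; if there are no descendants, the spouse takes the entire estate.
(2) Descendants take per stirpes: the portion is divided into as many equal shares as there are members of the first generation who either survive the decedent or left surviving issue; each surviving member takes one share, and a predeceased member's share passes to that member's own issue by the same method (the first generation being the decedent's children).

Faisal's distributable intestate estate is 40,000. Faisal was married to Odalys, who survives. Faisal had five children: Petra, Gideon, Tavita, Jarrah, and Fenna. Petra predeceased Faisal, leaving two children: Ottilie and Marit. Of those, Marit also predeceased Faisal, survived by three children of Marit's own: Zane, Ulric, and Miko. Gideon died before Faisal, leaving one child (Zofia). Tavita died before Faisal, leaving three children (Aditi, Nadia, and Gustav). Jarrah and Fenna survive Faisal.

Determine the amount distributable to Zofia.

Zofia receives 6,000.

Odalys takes one-quarter of 40,000 = 10,000. The remaining 30,000 passes to the descendants.
The descendants' portion (30,000) is divided into 5 shares of 6,000: Jarrah and Fenna each take 6,000; Petra's 6,000 share passes to Petra's issue; Gideon's 6,000 share passes to Gideon's issue; Tavita's 6,000 share passes to Tavita's issue.
Petra's share (6,000) is divided into 2 shares of 3,000: Ottilie takes 3,000; Marit's 3,000 share passes to Marit's issue.
Marit's share (3,000) is divided into 3 shares of 1,000: Zane, Ulric, and Miko each take 1,000.
Gideon's share (6,000) passes entirely to Zofia.
Tavita's share (6,000) is divided into 3 shares of 2,000: Aditi, Nadia, and Gustav each take 2,000.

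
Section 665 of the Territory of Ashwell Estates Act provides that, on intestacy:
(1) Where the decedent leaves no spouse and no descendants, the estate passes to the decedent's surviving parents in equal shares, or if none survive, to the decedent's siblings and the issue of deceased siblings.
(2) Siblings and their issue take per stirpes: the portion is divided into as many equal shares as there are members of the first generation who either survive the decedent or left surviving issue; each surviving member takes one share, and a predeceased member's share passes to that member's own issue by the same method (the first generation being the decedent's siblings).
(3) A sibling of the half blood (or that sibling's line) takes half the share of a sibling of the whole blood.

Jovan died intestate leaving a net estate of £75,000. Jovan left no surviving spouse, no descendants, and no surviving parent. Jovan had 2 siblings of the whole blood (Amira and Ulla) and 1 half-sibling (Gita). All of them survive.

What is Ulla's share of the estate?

The entire £75,000 passes to the siblings and their issue.
Counting each half-blood sibling's line as half a unit, there are 5/2 units in £75,000, so one unit is £30,000. Whole-blood lines (Amira and Ulla) take £30,000 each; half-blood lines (Gita) take £15,000 each.

Ulla receives £30,000.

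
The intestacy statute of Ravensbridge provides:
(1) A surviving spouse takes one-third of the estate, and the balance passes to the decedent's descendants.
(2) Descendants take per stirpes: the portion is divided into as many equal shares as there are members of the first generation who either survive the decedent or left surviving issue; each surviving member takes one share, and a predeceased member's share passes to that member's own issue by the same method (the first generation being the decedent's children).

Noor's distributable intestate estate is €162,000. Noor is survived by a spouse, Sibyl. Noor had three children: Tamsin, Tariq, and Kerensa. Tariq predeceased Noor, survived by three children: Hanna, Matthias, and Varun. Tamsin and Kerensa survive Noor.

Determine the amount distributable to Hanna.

Sibyl takes one-third of €162,000 = €54,000. The remaining €108,000 passes to the descendants.
The descendants' portion (€108,000) is divided into 3 shares of €36,000: Tamsin and Kerensa each take €36,000; Tariq's €36,000 share passes to Tariq's issue.
Tariq's share (€36,000) is divided into 3 shares of €12,000: Hanna, Matthias, and Varun each take €12,000.

Hanna receives €12,000.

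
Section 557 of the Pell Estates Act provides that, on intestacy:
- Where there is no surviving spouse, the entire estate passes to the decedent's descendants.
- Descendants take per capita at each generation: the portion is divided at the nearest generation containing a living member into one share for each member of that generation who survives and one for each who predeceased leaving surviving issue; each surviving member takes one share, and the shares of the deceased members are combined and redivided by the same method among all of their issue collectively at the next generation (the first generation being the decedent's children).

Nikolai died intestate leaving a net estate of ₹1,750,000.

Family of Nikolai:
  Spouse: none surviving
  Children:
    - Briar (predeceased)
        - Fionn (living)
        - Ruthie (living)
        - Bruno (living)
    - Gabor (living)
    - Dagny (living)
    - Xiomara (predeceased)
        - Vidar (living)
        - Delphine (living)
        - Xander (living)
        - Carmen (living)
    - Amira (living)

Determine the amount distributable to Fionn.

Fionn receives ₹100,000.

The entire ₹1,750,000 passes to the descendants.
That amount (₹1,750,000) is divided at the children's generation into 5 shares of ₹350,000. Gabor, Dagny, and Amira each take ₹350,000. The 2 shares of the deceased (Briar and Xiomara) are combined into a pool of ₹700,000.
That pool (₹700,000) is divided at the grandchildren's generation equally among Fionn, Ruthie, Bruno, Vidar, Delphine, Xander, and Carmen: ₹100,000 each.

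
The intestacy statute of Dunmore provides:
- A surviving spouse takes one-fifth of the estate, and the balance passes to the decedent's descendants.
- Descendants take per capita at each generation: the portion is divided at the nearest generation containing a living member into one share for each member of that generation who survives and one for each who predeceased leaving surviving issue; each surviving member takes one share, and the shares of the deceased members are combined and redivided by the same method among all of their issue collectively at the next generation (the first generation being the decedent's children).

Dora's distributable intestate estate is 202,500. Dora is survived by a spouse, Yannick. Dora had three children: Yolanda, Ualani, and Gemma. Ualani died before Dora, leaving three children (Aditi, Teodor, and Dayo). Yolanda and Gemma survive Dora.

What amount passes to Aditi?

Yannick takes one-fifth of 202,500 = 40,500. The remaining 162,000 passes to the descendants.
The descendants' portion (162,000) is divided at the children's generation into 3 shares of 54,000. Yolanda and Gemma each take 54,000. The remaining share for the deceased Ualani (54,000) is carried to the next generation.
That pool (54,000) is divided at the grandchildren's generation equally among Aditi, Teodor, and Dayo: 18,000 each.

Aditi receives 18,000.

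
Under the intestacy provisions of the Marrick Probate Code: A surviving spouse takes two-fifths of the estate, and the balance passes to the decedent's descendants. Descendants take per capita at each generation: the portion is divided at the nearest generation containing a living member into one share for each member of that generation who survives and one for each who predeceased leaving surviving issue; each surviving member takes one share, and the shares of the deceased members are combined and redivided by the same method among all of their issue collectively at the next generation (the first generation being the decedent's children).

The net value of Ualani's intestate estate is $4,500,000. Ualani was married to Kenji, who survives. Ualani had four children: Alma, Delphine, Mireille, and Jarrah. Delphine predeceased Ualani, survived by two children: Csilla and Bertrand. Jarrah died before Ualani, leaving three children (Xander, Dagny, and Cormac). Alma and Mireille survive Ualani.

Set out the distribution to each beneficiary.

Kenji takes two-fifths of $4,500,000 = $1,800,000. The remaining $2,700,000 passes to the descendants.
The descendants' portion ($2,700,000) is divided at the children's generation into 4 shares of $675,000. Alma and Mireille each take $675,000. The 2 shares of the deceased (Delphine and Jarrah) are combined into a pool of $1,350,000.
That pool ($1,350,000) is divided at the grandchildren's generation equally among Csilla, Bertrand, Xander, Dagny, and Cormac: $270,000 each.

Kenji: $1,800,000; Alma: $675,000; Csilla: $270,000; Bertrand: $270,000; Mireille: $675,000; Xander: $270,000; Dagny: $270,000; Cormac: $270,000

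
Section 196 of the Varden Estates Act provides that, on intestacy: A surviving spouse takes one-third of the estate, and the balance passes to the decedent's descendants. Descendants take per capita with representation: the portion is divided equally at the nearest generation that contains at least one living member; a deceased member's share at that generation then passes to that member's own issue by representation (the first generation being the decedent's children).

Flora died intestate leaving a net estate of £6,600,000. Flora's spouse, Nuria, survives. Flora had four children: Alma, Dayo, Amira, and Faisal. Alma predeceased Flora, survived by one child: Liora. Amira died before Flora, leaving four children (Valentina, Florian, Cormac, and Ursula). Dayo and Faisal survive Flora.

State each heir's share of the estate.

Nuria takes one-third of £6,600,000 = £2,200,000. The remaining £4,400,000 passes to the descendants.
The descendants' portion (£4,400,000) is divided into 4 shares of £1,100,000: Dayo and Faisal each take £1,100,000; Alma's £1,100,000 share passes to Alma's issue; Amira's £1,100,000 share passes to Amira's issue.
Alma's share (£1,100,000) passes entirely to Liora.
Amira's share (£1,100,000) is divided into 4 shares of £275,000: Valentina, Florian, Cormac, and Ursula each take £275,000.

Nuria: £2,200,000; Liora: £1,100,000; Dayo: £1,100,000; Valentina: £275,000; Florian: £275,000; Cormac: £275,000; Ursula: £275,000; Faisal: £1,100,000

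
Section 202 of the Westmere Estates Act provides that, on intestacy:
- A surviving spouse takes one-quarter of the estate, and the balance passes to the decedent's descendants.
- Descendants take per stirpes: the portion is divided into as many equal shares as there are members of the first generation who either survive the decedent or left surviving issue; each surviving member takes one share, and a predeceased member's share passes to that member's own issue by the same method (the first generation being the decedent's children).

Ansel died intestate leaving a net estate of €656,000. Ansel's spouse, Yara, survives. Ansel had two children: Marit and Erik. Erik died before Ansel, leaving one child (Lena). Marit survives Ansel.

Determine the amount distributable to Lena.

Lena receives €246,000.

Yara takes one-quarter of €656,000 = €164,000. The remaining €492,000 passes to the descendants.
The descendants' portion (€492,000) is divided into 2 shares of €246,000: Marit takes €246,000; Erik's €246,000 share passes to Erik's issue.
Erik's share (€246,000) passes entirely to Lena.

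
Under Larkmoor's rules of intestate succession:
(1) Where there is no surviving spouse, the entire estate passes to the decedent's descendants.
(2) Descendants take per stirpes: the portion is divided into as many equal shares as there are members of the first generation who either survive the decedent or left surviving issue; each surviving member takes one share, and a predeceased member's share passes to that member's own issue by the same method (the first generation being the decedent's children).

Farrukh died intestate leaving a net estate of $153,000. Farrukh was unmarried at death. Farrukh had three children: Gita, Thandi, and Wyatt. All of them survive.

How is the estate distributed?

The entire $153,000 passes to the descendants.
That amount ($153,000) is divided into 3 shares of $51,000: Gita, Thandi, and Wyatt each take $51,000.

Gita: $51,000; Thandi: $51,000; Wyatt: $51,000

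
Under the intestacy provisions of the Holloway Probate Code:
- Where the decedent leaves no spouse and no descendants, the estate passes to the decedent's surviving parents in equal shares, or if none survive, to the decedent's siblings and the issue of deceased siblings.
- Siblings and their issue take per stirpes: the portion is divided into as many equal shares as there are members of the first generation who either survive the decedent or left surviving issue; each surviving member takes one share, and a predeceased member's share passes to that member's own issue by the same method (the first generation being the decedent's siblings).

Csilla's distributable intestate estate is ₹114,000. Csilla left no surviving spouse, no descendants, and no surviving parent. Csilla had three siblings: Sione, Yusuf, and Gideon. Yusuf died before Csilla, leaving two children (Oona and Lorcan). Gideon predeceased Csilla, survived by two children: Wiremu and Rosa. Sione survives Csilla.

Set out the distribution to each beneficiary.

Sione: ₹38,000; Oona: ₹19,000; Lorcan: ₹19,000; Wiremu: ₹19,000; Rosa: ₹19,000

The entire ₹114,000 passes to the siblings and their issue.
That amount (₹114,000) is divided into 3 shares of ₹38,000: Sione takes ₹38,000; Yusuf's ₹38,000 share passes to Yusuf's issue; Gideon's ₹38,000 share passes to Gideon's issue.
Yusuf's share (₹38,000) is divided into 2 shares of ₹19,000: Oona and Lorcan each take ₹19,000.
Gideon's share (₹38,000) is divided into 2 shares of ₹19,000: Wiremu and Rosa each take ₹19,000.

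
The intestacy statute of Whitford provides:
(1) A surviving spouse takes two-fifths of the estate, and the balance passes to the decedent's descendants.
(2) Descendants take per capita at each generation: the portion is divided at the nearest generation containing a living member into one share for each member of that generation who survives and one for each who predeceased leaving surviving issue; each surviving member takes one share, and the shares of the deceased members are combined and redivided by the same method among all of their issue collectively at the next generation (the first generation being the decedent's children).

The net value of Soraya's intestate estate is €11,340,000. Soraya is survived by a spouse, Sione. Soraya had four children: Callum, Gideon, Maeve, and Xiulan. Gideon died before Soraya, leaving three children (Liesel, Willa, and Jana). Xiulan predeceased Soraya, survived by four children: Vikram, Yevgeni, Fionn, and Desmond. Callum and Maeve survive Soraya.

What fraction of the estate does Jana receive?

Sione takes two-fifths of €11,340,000 = €4,536,000. The remaining €6,804,000 passes to the descendants.
The descendants' portion (€6,804,000) is divided at the children's generation into 4 shares of €1,701,000. Callum and Maeve each take €1,701,000. The 2 shares of the deceased (Gideon and Xiulan) are combined into a pool of €3,402,000.
That pool (€3,402,000) is divided at the grandchildren's generation equally among Liesel, Willa, Jana, Vikram, Yevgeni, Fionn, and Desmond: €486,000 each.

Jana receives 3/70 of the estate.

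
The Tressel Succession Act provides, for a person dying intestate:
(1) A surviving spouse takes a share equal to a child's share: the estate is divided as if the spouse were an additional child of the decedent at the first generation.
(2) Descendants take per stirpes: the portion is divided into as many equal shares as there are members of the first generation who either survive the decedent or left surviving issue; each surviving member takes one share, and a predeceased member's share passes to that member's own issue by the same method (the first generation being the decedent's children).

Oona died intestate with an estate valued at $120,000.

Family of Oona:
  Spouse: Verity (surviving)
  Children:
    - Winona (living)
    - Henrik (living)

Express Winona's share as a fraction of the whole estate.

Winona receives 1/3 of the estate.

The spouse counts as an additional share at the children's level, so there are 3 primary shares of $40,000. Verity takes one such share ($40,000).
The children's combined portion ($80,000) is divided into 2 shares of $40,000: Winona and Henrik each take $40,000.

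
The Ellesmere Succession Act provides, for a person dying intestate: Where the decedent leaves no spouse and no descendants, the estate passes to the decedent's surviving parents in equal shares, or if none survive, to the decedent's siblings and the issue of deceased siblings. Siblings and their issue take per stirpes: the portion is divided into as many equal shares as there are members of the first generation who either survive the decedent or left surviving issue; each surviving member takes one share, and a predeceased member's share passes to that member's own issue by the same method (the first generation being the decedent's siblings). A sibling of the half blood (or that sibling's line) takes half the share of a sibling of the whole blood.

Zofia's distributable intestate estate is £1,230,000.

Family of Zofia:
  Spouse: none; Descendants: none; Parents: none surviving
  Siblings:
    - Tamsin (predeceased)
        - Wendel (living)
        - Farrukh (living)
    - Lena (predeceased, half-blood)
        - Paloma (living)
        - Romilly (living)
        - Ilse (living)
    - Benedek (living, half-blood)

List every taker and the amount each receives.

The entire £1,230,000 passes to the siblings and their issue.
Counting each half-blood sibling's line as half a unit, there are 2 units in £1,230,000, so one unit is £615,000. Whole-blood lines (Tamsin) take £615,000 each; half-blood lines (Lena and Benedek) take £307,500 each.
Tamsin's share (£615,000) is divided into 2 shares of £307,500: Wendel and Farrukh each take £307,500.
Lena's share (£307,500) is divided into 3 shares of £102,500: Paloma, Romilly, and Ilse each take £102,500.

Wendel: £307,500; Farrukh: £307,500; Paloma: £102,500; Romilly: £102,500; Ilse: £102,500; Benedek: £307,500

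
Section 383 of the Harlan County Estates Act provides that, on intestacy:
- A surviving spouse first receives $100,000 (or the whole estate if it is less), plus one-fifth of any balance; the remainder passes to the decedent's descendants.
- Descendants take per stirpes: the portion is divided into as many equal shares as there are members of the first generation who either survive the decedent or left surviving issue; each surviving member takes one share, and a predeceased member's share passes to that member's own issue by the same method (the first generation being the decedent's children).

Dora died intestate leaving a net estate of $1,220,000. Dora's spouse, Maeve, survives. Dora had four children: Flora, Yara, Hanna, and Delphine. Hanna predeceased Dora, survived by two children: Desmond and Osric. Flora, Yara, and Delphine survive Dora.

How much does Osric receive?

Osric receives $112,000.

Maeve first takes $100,000, leaving a balance of $1,120,000. Maeve then takes one-fifth of the balance ($224,000), for a total of $324,000. The remaining $896,000 passes to the descendants.
The descendants' portion ($896,000) is divided into 4 shares of $224,000: Flora, Yara, and Delphine each take $224,000; Hanna's $224,000 share passes to Hanna's issue.
Hanna's share ($224,000) is divided into 2 shares of $112,000: Desmond and Osric each take $112,000.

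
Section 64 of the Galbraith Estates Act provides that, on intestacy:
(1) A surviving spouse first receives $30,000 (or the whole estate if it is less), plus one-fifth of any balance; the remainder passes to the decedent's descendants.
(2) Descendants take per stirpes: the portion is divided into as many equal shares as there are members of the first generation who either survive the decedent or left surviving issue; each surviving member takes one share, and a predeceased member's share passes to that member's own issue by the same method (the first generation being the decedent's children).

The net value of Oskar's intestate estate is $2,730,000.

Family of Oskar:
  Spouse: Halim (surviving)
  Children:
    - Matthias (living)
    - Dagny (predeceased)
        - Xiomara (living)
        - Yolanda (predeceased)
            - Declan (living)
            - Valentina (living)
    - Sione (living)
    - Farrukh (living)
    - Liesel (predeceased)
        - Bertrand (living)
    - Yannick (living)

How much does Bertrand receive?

Bertrand receives $360,000.

Halim first takes $30,000, leaving a balance of $2,700,000. Halim then takes one-fifth of the balance ($540,000), for a total of $570,000. The remaining $2,160,000 passes to the descendants.
The descendants' portion ($2,160,000) is divided into 6 shares of $360,000: Matthias, Sione, Farrukh, and Yannick each take $360,000; Dagny's $360,000 share passes to Dagny's issue; Liesel's $360,000 share passes to Liesel's issue.
Dagny's share ($360,000) is divided into 2 shares of $180,000: Xiomara takes $180,000; Yolanda's $180,000 share passes to Yolanda's issue.
Yolanda's share ($180,000) is divided into 2 shares of $90,000: Declan and Valentina each take $90,000.
Liesel's share ($360,000) passes entirely to Bertrand.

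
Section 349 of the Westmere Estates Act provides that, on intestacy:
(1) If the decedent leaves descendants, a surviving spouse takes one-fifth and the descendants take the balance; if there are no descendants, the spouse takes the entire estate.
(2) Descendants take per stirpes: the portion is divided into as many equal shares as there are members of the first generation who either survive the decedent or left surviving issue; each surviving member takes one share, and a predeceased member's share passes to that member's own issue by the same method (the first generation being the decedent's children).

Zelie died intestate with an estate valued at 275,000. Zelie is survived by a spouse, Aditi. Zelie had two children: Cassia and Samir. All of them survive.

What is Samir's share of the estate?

Aditi takes one-fifth of 275,000 = 55,000. The remaining 220,000 passes to the descendants.
The descendants' portion (220,000) is divided into 2 shares of 110,000: Cassia and Samir each take 110,000.

Samir receives 110,000.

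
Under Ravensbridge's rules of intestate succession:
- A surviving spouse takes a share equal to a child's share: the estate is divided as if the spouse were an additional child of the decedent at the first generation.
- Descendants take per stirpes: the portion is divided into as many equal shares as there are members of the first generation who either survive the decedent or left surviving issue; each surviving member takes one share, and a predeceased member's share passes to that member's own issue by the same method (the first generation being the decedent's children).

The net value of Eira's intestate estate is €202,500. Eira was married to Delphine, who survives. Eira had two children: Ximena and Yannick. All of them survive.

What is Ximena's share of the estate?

Ximena receives €67,500.

The spouse counts as an additional share at the children's level, so there are 3 primary shares of €67,500. Delphine takes one such share (€67,500).
The children's combined portion (€135,000) is divided into 2 shares of €67,500: Ximena and Yannick each take €67,500.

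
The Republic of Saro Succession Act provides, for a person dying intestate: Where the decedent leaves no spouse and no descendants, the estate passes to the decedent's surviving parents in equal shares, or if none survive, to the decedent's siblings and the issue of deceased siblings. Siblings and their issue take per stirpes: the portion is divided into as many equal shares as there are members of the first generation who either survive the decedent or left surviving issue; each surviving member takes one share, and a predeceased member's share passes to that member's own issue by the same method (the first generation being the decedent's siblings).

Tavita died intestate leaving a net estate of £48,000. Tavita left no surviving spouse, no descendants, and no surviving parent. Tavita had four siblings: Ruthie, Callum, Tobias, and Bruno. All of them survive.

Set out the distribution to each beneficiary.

The entire £48,000 passes to the siblings and their issue.
That amount (£48,000) is divided into 4 shares of £12,000: Ruthie, Callum, Tobias, and Bruno each take £12,000.

Ruthie: £12,000; Callum: £12,000; Tobias: £12,000; Bruno: £12,000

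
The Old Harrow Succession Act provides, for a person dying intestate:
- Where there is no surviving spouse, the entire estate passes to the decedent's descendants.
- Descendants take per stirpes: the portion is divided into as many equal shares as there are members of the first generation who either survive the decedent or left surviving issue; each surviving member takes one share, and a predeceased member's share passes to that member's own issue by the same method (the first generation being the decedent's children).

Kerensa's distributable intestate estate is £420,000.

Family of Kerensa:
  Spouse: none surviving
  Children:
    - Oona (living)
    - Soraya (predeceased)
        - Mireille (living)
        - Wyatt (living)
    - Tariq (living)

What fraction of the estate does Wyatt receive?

Wyatt receives 1/6 of the estate.

The entire £420,000 passes to the descendants.
That amount (£420,000) is divided into 3 shares of £140,000: Oona and Tariq each take £140,000; Soraya's £140,000 share passes to Soraya's issue.
Soraya's share (£140,000) is divided into 2 shares of £70,000: Mireille and Wyatt each take £70,000.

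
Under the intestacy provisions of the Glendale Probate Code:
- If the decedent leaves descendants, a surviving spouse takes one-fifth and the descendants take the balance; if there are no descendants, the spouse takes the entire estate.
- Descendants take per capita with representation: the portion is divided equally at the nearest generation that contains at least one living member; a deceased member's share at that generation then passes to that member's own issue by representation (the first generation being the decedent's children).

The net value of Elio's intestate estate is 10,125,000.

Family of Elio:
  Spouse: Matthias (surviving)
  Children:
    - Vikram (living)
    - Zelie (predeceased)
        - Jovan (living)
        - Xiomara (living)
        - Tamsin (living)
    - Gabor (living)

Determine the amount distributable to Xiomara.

Xiomara receives 900,000.

Matthias takes one-fifth of 10,125,000 = 2,025,000. The remaining 8,100,000 passes to the descendants.
The descendants' portion (8,100,000) is divided into 3 shares of 2,700,000: Vikram and Gabor each take 2,700,000; Zelie's 2,700,000 share passes to Zelie's issue.
Zelie's share (2,700,000) is divided into 3 shares of 900,000: Jovan, Xiomara, and Tamsin each take 900,000.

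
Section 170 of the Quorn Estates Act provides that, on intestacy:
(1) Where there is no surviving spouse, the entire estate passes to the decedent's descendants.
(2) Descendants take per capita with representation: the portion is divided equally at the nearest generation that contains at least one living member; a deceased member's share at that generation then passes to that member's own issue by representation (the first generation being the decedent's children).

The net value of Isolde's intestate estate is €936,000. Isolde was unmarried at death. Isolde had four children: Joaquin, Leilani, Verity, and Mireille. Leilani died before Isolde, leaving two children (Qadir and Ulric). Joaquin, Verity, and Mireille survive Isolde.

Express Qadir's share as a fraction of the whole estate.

Qadir receives 1/8 of the estate.

The entire €936,000 passes to the descendants.
That amount (€936,000) is divided into 4 shares of €234,000: Joaquin, Verity, and Mireille each take €234,000; Leilani's €234,000 share passes to Leilani's issue.
Leilani's share (€234,000) is divided into 2 shares of €117,000: Qadir and Ulric each take €117,000.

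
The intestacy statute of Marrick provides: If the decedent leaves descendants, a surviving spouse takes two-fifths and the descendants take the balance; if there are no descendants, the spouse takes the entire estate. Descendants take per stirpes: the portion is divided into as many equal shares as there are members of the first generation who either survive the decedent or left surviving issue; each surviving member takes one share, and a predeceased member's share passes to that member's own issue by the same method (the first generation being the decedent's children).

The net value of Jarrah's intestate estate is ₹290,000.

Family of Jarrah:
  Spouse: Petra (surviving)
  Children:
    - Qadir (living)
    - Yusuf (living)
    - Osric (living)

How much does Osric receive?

Osric receives ₹58,000.

Petra takes two-fifths of ₹290,000 = ₹116,000. The remaining ₹174,000 passes to the descendants.
The descendants' portion (₹174,000) is divided into 3 shares of ₹58,000: Qadir, Yusuf, and Osric each take ₹58,000.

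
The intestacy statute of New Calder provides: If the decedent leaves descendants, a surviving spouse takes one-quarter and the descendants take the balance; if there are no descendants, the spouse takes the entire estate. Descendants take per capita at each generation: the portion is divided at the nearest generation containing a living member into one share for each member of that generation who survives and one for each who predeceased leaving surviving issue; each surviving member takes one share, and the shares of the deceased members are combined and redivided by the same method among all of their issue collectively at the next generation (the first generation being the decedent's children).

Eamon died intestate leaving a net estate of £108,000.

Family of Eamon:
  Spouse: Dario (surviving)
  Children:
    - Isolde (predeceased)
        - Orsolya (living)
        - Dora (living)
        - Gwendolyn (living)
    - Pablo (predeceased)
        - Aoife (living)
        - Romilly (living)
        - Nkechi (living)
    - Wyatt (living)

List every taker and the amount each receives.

Dario: £27,000; Orsolya: £9,000; Dora: £9,000; Gwendolyn: £9,000; Aoife: £9,000; Romilly: £9,000; Nkechi: £9,000; Wyatt: £27,000

Dario takes one-quarter of £108,000 = £27,000. The remaining £81,000 passes to the descendants.
The descendants' portion (£81,000) is divided at the children's generation into 3 shares of £27,000. Wyatt takes £27,000. The 2 shares of the deceased (Isolde and Pablo) are combined into a pool of £54,000.
That pool (£54,000) is divided at the grandchildren's generation equally among Orsolya, Dora, Gwendolyn, Aoife, Romilly, and Nkechi: £9,000 each.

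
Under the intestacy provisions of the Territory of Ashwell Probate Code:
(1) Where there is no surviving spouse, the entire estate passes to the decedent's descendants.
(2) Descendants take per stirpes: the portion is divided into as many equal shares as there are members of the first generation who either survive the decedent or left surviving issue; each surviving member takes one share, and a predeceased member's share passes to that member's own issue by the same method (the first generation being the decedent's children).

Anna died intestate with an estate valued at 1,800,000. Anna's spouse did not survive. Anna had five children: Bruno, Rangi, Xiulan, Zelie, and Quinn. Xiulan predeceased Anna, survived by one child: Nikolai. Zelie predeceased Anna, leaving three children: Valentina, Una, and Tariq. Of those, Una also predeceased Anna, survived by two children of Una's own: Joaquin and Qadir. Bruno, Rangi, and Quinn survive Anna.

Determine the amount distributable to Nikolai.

Nikolai receives 360,000.

The entire 1,800,000 passes to the descendants.
That amount (1,800,000) is divided into 5 shares of 360,000: Bruno, Rangi, and Quinn each take 360,000; Xiulan's 360,000 share passes to Xiulan's issue; Zelie's 360,000 share passes to Zelie's issue.
Xiulan's share (360,000) passes entirely to Nikolai.
Zelie's share (360,000) is divided into 3 shares of 120,000: Valentina and Tariq each take 120,000; Una's 120,000 share passes to Una's issue.
Una's share (120,000) is divided into 2 shares of 60,000: Joaquin and Qadir each take 60,000.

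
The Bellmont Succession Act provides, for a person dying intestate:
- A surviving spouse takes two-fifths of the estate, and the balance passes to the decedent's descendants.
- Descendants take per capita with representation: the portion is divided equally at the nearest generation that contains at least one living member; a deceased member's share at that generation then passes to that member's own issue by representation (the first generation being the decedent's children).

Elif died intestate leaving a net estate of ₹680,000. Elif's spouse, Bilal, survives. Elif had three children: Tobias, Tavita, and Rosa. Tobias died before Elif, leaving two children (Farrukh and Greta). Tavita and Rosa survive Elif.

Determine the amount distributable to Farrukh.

Farrukh receives ₹68,000.

Bilal takes two-fifths of ₹680,000 = ₹272,000. The remaining ₹408,000 passes to the descendants.
The descendants' portion (₹408,000) is divided into 3 shares of ₹136,000: Tavita and Rosa each take ₹136,000; Tobias's ₹136,000 share passes to Tobias's issue.
Tobias's share (₹136,000) is divided into 2 shares of ₹68,000: Farrukh and Greta each take ₹68,000.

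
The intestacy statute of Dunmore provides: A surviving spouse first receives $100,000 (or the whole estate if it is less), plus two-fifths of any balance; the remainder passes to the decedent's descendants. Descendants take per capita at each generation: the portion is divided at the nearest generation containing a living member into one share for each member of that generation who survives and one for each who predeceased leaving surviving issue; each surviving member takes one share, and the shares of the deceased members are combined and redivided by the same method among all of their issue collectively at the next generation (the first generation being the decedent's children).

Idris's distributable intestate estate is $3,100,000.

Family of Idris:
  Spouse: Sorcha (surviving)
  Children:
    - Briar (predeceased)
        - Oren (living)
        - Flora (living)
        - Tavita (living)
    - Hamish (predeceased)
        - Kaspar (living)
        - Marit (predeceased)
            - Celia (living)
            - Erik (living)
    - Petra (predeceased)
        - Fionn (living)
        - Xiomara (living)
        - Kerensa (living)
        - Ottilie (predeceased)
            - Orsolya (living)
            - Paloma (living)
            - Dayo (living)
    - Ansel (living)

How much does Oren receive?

Sorcha first takes $100,000, leaving a balance of $3,000,000. Sorcha then takes two-fifths of the balance ($1,200,000), for a total of $1,300,000. The remaining $1,800,000 passes to the descendants.
The descendants' portion ($1,800,000) is divided at the children's generation into 4 shares of $450,000. Ansel takes $450,000. The 3 shares of the deceased (Briar, Hamish, and Petra) are combined into a pool of $1,350,000.
That pool ($1,350,000) is divided at the grandchildren's generation into 9 shares of $150,000. Oren, Flora, Tavita, Kaspar, Fionn, Xiomara, and Kerensa each take $150,000. The 2 shares of the deceased (Marit and Ottilie) are combined into a pool of $300,000.
That pool ($300,000) is divided at the great-grandchildren's generation equally among Celia, Erik, Orsolya, Paloma, and Dayo: $60,000 each.

Oren receives $150,000.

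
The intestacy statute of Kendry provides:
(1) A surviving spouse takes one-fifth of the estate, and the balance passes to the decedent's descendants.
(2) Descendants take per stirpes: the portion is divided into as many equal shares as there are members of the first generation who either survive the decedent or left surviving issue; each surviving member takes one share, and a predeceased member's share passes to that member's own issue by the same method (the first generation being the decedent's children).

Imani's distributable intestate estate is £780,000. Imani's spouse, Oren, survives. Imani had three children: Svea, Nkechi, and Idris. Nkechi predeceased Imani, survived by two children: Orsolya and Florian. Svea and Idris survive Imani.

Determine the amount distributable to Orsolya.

Oren takes one-fifth of £780,000 = £156,000. The remaining £624,000 passes to the descendants.
The descendants' portion (£624,000) is divided into 3 shares of £208,000: Svea and Idris each take £208,000; Nkechi's £208,000 share passes to Nkechi's issue.
Nkechi's share (£208,000) is divided into 2 shares of £104,000: Orsolya and Florian each take £104,000.

Orsolya receives £104,000.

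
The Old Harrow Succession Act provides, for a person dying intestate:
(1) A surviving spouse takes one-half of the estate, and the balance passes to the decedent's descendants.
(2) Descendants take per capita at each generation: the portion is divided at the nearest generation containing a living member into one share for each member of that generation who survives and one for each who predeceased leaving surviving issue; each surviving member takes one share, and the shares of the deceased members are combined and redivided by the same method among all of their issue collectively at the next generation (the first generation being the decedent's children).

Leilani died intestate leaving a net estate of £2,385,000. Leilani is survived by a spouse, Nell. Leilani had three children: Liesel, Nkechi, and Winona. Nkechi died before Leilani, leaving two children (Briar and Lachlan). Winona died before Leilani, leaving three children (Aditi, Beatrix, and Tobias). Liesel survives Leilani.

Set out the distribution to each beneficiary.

Nell takes one-half of £2,385,000 = £1,192,500. The remaining £1,192,500 passes to the descendants.
The descendants' portion (£1,192,500) is divided at the children's generation into 3 shares of £397,500. Liesel takes £397,500. The 2 shares of the deceased (Nkechi and Winona) are combined into a pool of £795,000.
That pool (£795,000) is divided at the grandchildren's generation equally among Briar, Lachlan, Aditi, Beatrix, and Tobias: £159,000 each.

Nell: £1,192,500; Liesel: £397,500; Briar: £159,000; Lachlan: £159,000; Aditi: £159,000; Beatrix: £159,000; Tobias: £159,000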